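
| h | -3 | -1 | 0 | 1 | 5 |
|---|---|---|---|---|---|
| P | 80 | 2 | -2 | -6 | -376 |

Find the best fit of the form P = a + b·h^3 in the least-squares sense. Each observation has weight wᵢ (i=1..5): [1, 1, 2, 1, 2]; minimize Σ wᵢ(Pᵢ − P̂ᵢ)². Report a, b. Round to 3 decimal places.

The normal system AᵀWA·[a, b]ᵀ = AᵀWP is [[7, 223]; [223, 31981]]·[a, b]ᵀ = [-680, -96168]ᵀ.
det = 7·31981 − 223² = 174138.
a = ((-680)·31981 − 223·(-96168))/174138 = -150808/87069; b = (7·(-96168) − 223·(-680))/174138 = -260768/87069.

a = -1.732, b = -2.995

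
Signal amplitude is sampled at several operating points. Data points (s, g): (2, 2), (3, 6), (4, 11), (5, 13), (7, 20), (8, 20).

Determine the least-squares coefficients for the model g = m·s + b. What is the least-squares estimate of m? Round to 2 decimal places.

m = 3.09

Compute the Gram sums: Σs·s = 167, Σs = 29, Σ1 = 6.
Moment sums: Σs·g = 431, Σg = 72.
Normal equations: [[167, 29]; [29, 6]]·[m, b]ᵀ = [431, 72]ᵀ.
det = 167·6 − 29² = 161.
m = (431·6 − 29·72)/161 = 498/161; b = (167·72 − 29·431)/161 = -475/161.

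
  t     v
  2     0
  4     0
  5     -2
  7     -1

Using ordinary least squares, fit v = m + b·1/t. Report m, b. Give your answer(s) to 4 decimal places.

m = -1.7675, b = 3.7240

Entries of MᵀM: Σ1 = 4, Σ1/t = 153/140, Σ1/t·1/t = 7309/19600.
Right-hand side: Σv = -3, Σ1/t·v = -19/35.
det = 4·(7309/19600) − (153/140)² = 5827/19600.
m = ((-3)·(7309/19600) − (153/140)·(-19/35))/(5827/19600) = -10299/5827; b = (4·(-19/35) − (153/140)·(-3))/(5827/19600) = 21700/5827.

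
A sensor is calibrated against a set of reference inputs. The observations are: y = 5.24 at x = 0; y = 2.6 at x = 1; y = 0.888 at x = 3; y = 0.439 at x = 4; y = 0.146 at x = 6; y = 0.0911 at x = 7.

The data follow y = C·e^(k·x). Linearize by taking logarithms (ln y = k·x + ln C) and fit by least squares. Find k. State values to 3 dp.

Linearized form: ln y = k·x + ln C. From the 6 transformed points,
Σx = 21.0000, Σ(x)² = 111.0000, Σln y = -2.6502, Σx·ln y = -31.0093.
Normal system: [[111.0000, 21.0000]; [21.0000, 6]]·[k, ln C]ᵀ = [-31.0093, -2.6502]ᵀ.
Δ = 111.0000·6 − (21.0000)² = 225.0000; k = (-31.0093·6 − 21.0000·-2.6502)/225.0000 = -0.57957, ln C = (111.0000·-2.6502 − 21.0000·-31.0093)/225.0000 = 1.58680.

k = -0.580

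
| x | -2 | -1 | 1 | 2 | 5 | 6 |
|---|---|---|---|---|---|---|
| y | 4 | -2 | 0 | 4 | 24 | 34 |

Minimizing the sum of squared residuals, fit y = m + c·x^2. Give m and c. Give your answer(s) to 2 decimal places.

The normal equations are: 6·m + 71·c = 64;  71·m + 1955·c = 1854.
Eliminating c: 1955·(row 1) − 71·(row 2) gives 6689·m = 1955·64 − 71·1854 = -6514, so m = -6514/6689.
Then c = (1854 − 71·(-6514/6689))/1955 = 6580/6689.

m = -0.97, c = 0.98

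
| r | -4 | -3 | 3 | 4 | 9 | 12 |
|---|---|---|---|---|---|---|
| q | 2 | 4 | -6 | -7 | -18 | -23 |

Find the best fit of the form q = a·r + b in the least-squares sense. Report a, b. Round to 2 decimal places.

MᵀM·[a, b]ᵀ = Mᵀq reads: 275·a + 21·b = -504;  21·a + 6·b = -48.
Δ = 275·6 − 21² = 1209.
a = ((-504)·6 − 21·(-48))/1209 = -672/403; b = (275·(-48) − 21·(-504))/1209 = -872/403.

a = -1.67, b = -2.16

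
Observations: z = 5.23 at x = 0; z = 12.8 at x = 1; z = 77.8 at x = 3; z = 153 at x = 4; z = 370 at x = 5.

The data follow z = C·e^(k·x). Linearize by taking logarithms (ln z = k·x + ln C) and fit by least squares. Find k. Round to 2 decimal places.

k = 0.85

With ln zᵢ as the transformed response and xᵢ as the regressor:
XᵀX = [[51.0000, 13.0000]; [13.0000, 5]], rhs = [65.3011, 19.5019]ᵀ  (here Σx = 13.0000, Σ(x)² = 51.0000, Σln z = 19.5019, Σx·ln z = 65.3011).
Slope k = (n·Σx·ln z − Σx·Σln z)/(n·Σ(x)² − (Σx)²) = (5·65.3011 − 13.0000·19.5019)/86.0000 = 0.84861; ln C = (Σln z − k·Σx)/n = 1.69400.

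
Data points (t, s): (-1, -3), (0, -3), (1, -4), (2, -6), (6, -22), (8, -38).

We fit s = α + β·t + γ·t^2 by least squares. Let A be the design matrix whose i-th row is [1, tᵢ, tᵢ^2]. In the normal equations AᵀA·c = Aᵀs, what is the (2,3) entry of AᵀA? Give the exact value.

736

Row 2 ↔ basis t, column 3 ↔ basis t^2, so (AᵀA)_{2,3} = Σᵢ (t)·(t^2) = (-1)·(1) + (0)·(0) + (1)·(1) + (2)·(4) + (6)·(36) + (8)·(64) = 736.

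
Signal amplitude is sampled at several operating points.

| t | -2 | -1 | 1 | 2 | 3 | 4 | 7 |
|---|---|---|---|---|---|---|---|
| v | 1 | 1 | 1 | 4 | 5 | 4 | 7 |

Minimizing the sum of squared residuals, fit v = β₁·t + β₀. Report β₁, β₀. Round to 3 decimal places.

β₁ = 0.714, β₀ = 1.857

Compute the Gram sums: Σt·t = 84, Σt = 14, Σ1 = 7.
Right-hand side: Σt·v = 86, Σv = 23.
Normal equations: [[84, 14]; [14, 7]]·[β₁, β₀]ᵀ = [86, 23]ᵀ.
Eliminating β₀: 7·(row 1) − 14·(row 2) gives 392·β₁ = 7·86 − 14·23 = 280, so β₁ = 5/7.
Then β₀ = (23 − 14·(5/7))/7 = 13/7.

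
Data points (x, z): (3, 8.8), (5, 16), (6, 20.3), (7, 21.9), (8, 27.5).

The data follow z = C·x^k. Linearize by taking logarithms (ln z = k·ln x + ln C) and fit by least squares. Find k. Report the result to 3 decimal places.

k = 1.136

Taking logs, ln z = k·ln x + ln C, so regress ln z on ln x.
AᵀA = [[15.1183, 8.5252]; [8.5252, 5]], rhs = [25.1435, 14.3586]ᵀ  (here Σln x = 8.5252, Σ(ln x)² = 15.1183, Σln z = 14.3586, Σln x·ln z = 25.1435).
Solving (det = 2.9130): k = 1.13554, ln C = 0.93560.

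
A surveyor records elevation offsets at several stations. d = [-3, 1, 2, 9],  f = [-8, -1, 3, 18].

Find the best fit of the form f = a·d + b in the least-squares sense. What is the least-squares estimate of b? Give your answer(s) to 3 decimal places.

With design matrix M, MᵀM = [[95, 9]; [9, 4]] and Mᵀf = [191, 12]ᵀ.
Determinant 95·4 − 9² = 299.
a = (191·4 − 9·12)/299 = 656/299; b = (95·12 − 9·191)/299 = -579/299.

b = -1.936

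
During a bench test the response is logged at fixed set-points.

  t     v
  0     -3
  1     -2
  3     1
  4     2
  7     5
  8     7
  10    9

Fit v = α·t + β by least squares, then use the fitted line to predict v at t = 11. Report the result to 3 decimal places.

v̂ = 10.281

Setting ∂/∂α … = 0 gives: 239·α + 33·β = 190;  33·α + 7·β = 19.
(Σt·t = 239, Σt = 33, Σ1 = 7, Σt·v = 190, Σv = 19.)
Eliminating β: 7·(row 1) − 33·(row 2) gives 584·α = 7·190 − 33·19 = 703, so α = 703/584.
Then β = (19 − 33·(703/584))/7 = -1729/584.
At t = 11: v̂ = (703/584)·(11) + (-1729/584)·(1) = 1501/146.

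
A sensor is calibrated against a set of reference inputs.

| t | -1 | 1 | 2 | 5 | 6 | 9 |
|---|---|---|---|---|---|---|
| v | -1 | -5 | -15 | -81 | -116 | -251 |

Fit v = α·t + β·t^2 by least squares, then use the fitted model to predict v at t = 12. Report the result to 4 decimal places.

The normal system XᵀX·[α, β]ᵀ = Xᵀv is [[148, 1078]; [1078, 8500]]·[α, β]ᵀ = [-3394, -26598]ᵀ.
Δ = 148·8500 − 1078² = 95916.
α = ((-3394)·8500 − 1078·(-26598))/95916 = -44089/23979; β = (148·(-26598) − 1078·(-3394))/95916 = -69443/23979.
At t = 12: v̂ = (-44089/23979)·(12) + (-69443/23979)·(144) = -3509620/7993.

v̂ = -439.0867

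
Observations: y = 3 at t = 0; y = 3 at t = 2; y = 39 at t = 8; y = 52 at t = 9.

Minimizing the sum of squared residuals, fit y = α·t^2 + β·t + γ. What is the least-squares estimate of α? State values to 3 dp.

α = 0.809

With design matrix A, AᵀA = [[10673, 1249, 149]; [1249, 149, 19]; [149, 19, 4]] and Aᵀy = [6720, 786, 97]ᵀ.
Inverting the 3×3 Gram matrix, [α, β, γ]ᵀ = [72/89, -853/445, 1433/445]ᵀ.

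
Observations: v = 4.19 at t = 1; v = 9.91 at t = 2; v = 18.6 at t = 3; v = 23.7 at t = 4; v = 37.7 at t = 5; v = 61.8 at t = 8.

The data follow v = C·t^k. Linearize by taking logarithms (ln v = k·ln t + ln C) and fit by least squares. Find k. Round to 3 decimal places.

k = 1.313

Taking logs, ln v = k·ln t + ln C, so regress ln v on ln t.
AᵀA = [[10.5236, 6.8669]; [6.8669, 6]], rhs = [23.6066, 17.5684]ᵀ  (here Σln t = 6.8669, Σ(ln t)² = 10.5236, Σln v = 17.5684, Σln t·ln v = 23.6066).
Solving (det = 15.9867): k = 1.31348, ln C = 1.42481.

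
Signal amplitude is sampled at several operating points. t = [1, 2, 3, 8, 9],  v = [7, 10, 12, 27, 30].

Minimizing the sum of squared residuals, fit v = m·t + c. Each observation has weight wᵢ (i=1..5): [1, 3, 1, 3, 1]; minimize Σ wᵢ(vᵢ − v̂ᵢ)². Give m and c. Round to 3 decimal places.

With design matrix A, AᵀWA = [[295, 43]; [43, 9]] and AᵀWv = [1021, 160]ᵀ.
Eliminating c: 9·(row 1) − 43·(row 2) gives 806·m = 9·1021 − 43·160 = 2309, so m = 2309/806.
Then c = (160 − 43·(2309/806))/9 = 3297/806.

m = 2.865, c = 4.091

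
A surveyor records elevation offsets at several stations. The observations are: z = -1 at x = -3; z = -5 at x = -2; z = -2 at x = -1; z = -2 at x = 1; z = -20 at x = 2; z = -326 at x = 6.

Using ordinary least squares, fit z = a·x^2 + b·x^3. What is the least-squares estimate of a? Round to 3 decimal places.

a = -3.094

With design matrix M, MᵀM = [[1411, 7533]; [7533, 47515]] and Mᵀz = [-11849, -70509]ᵀ.
Eliminating b: 47515·(row 1) − 7533·(row 2) gives 10297576·a = 47515·(-11849) − 7533·(-70509) = -31860938, so a = -15930469/5148788.
Then b = ((-70509) − 7533·(-15930469/5148788))/47515 = -5114841/5148788.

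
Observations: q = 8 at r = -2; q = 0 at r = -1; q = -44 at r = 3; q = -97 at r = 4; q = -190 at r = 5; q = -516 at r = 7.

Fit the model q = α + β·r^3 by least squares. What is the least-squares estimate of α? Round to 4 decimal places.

α = -2.6795

With design matrix A, AᵀA = [[6, 550]; [550, 138164]] and Aᵀq = [-839, -208198]ᵀ.
Determinant 6·138164 − 550² = 526484.
α = ((-839)·138164 − 550·(-208198))/526484 = -50382/18803; β = (6·(-208198) − 550·(-839))/526484 = -56267/37606.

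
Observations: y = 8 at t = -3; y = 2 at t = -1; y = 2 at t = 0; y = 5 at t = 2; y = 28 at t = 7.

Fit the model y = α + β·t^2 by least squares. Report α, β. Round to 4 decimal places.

α = 2.3571, β = 0.5272

From the data, Σ1 = 5, Σt^2 = 63, Σt^2·t^2 = 2499.
Right-hand side: Σy = 45, Σt^2·y = 1466.
Normal equations: [[5, 63]; [63, 2499]]·[α, β]ᵀ = [45, 1466]ᵀ.
Determinant 5·2499 − 63² = 8526.
α = (45·2499 − 63·1466)/8526 = 33/14; β = (5·1466 − 63·45)/8526 = 155/294.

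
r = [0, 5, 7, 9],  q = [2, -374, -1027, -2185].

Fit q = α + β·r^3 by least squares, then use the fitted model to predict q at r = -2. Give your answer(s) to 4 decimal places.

q̂ = 25.5753

Compute the Gram sums: Σ1 = 4, Σr^3 = 1197, Σr^3·r^3 = 664715.
Moment sums: Σq = -3584, Σr^3·q = -1991876.
So MᵀM·[α, β]ᵀ = Mᵀq: [[4, 1197]; [1197, 664715]]·[α, β]ᵀ = [-3584, -1991876]ᵀ.
Δ = 4·664715 − 1197² = 1226051.
α = ((-3584)·664715 − 1197·(-1991876))/1226051 = 101948/64529; β = (4·(-1991876) − 1197·(-3584))/1226051 = -3677456/1226051.
At r = -2: q̂ = (101948/64529)·(1) + (-3677456/1226051)·(-8) = 31356660/1226051.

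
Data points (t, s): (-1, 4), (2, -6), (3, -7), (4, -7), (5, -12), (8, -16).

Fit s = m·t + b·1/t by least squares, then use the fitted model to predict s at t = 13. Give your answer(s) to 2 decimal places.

ŝ = -26.30

XᵀX·[m, b]ᵀ = Xᵀs reads: 119·m + 6·b = -253;  6·m + (21301/14400)·b = -929/60.
Eliminating b: (21301/14400)·(row 1) − 6·(row 2) gives (2016419/14400)·m = (21301/14400)·(-253) − 6·(-929/60) = -4051393/14400, so m = -4051393/2016419.
Then b = ((-929/60) − 6·(-4051393/2016419))/(21301/14400) = -4673040/2016419.
At t = 13: ŝ = (-4051393/2016419)·(13) + (-4673040/2016419)·(1/13) = -689358457/26213447.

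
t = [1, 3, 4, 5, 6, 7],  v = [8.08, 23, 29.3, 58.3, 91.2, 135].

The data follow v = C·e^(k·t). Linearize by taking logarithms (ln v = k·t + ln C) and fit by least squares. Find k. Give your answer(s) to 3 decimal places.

k = 0.473

Linearized form: ln v = k·t + ln C. From the 6 transformed points,
XᵀX = [[136.0000, 26.0000]; [26.0000, 6]], rhs = [106.7495, 22.0864]ᵀ  (here Σt = 26.0000, Σ(t)² = 136.0000, Σln v = 22.0864, Σt·ln v = 106.7495).
Solving (det = 140.0000): k = 0.47322, ln C = 1.63046.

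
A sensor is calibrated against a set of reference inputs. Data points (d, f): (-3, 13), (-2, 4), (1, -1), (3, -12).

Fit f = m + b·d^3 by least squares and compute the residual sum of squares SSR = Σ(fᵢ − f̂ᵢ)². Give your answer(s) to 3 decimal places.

Entries of MᵀM: Σ1 = 4, Σd^3 = -7, Σd^3·d^3 = 1523.
Right-hand side: Σf = 4, Σd^3·f = -708.
Eliminating b: 1523·(row 1) − (-7)·(row 2) gives 6043·m = 1523·4 − (-7)·(-708) = 1136, so m = 1136/6043.
Then b = ((-708) − (-7)·(1136/6043))/1523 = -2804/6043.
Residuals: 1715/6043, 604/6043, -4375/6043, 2056/6043; SSR = 4414/6043.

SSR = 0.730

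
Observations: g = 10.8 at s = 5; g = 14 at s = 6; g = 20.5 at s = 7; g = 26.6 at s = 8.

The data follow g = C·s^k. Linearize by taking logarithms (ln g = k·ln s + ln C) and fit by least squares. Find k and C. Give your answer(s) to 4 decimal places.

k = 1.9622, C = 0.4435

Let Y = ln g. Fitting Y = k·ln s + ln C by least squares:
Σln s = 7.4265, Σ(ln s)² = 13.9113, Σln g = 11.3199, Σln s·ln g = 21.2582.
Equations: 13.9113·k + 7.4265·ln C = 21.2582;  7.4265·k + 4·ln C = 11.3199.
Solving (det = 0.4917): k = 1.96216, ln C = -0.81304, so C = exp(-0.81304) = 0.44351.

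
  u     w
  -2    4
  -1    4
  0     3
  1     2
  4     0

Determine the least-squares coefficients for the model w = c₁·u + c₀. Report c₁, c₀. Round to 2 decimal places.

c₁ = -0.72, c₀ = 2.89

The normal system MᵀM·[c₁, c₀]ᵀ = Mᵀw is [[22, 2]; [2, 5]]·[c₁, c₀]ᵀ = [-10, 13]ᵀ.
Eliminating c₀: 5·(row 1) − 2·(row 2) gives 106·c₁ = 5·(-10) − 2·13 = -76, so c₁ = -38/53.
Then c₀ = (13 − 2·(-38/53))/5 = 153/53.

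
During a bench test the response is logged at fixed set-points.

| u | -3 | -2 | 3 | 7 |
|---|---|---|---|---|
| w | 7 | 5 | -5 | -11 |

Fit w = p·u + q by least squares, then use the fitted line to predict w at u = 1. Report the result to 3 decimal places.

AᵀA·[p, q]ᵀ = Aᵀw reads: 71·p + 5·q = -123;  5·p + 4·q = -4.
(Σu·u = 71, Σu = 5, Σ1 = 4, Σu·w = -123, Σw = -4.)
det = 71·4 − 5² = 259.
p = ((-123)·4 − 5·(-4))/259 = -472/259; q = (71·(-4) − 5·(-123))/259 = 331/259.
At u = 1: ŵ = (-472/259)·(1) + (331/259)·(1) = -141/259.

ŵ = -0.544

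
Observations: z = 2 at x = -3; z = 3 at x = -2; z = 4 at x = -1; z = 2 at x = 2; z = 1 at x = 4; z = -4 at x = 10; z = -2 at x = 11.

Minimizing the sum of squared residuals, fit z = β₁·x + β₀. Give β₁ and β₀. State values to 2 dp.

With design matrix A, AᵀA = [[255, 21]; [21, 7]] and Aᵀz = [-70, 6]ᵀ.
Determinant 255·7 − 21² = 1344.
β₁ = ((-70)·7 − 21·6)/1344 = -11/24; β₀ = (255·6 − 21·(-70))/1344 = 125/56.

β₁ = -0.46, β₀ = 2.23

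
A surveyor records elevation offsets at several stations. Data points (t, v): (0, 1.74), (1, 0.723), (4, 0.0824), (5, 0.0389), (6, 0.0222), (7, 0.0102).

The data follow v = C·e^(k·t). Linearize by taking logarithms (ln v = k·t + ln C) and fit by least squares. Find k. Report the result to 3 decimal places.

Let Y = ln v. Fitting Y = k·t + ln C by least squares:
Σt = 23.0000, Σ(t)² = 127.0000, Σln v = -13.9064, Σt·ln v = -81.4864.
Equations: 127.0000·k + 23.0000·ln C = -81.4864;  23.0000·k + 6·ln C = -13.9064.
Solving (det = 233.0000): k = -0.72562, ln C = 0.46382.

k = -0.726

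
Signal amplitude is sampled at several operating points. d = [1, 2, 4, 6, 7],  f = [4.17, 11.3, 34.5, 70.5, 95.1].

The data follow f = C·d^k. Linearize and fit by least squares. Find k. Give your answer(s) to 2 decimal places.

Linearized form: ln f = k·ln d + ln C. From the 5 transformed points,
Σln d = 5.8171, Σ(ln d)² = 9.3992, Σln f = 16.2042, Σln d·ln f = 23.0781.
Equations: 9.3992·k + 5.8171·ln C = 23.0781;  5.8171·k + 5·ln C = 16.2042.
Solving (det = 13.1574): k = 1.60584, ln C = 1.37258.

k = 1.61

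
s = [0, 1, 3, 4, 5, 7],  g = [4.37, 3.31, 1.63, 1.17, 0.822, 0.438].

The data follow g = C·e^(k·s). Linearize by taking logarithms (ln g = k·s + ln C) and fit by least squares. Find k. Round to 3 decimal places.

k = -0.334

Taking logs, ln g = k·s + ln C, so regress ln g on s.
Σs = 20.0000, Σ(s)² = 100.0000, Σln g = 2.2957, Σs·ln g = -3.4681.
Equations: 100.0000·k + 20.0000·ln C = -3.4681;  20.0000·k + 6·ln C = 2.2957.
Δ = 100.0000·6 − (20.0000)² = 200.0000; k = (-3.4681·6 − 20.0000·2.2957)/200.0000 = -0.33362, ln C = (100.0000·2.2957 − 20.0000·-3.4681)/200.0000 = 1.49468.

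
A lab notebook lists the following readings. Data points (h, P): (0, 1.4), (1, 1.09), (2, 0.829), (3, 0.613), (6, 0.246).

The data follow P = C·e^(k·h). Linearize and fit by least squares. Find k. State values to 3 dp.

k = -0.292

Let Y = ln P. Fitting Y = k·h + ln C by least squares:
Σh = 12.0000, Σ(h)² = 50.0000, Σln P = -1.6567, Σh·ln P = -10.1716.
Normal system: [[50.0000, 12.0000]; [12.0000, 5]]·[k, ln C]ᵀ = [-10.1716, -1.6567]ᵀ.
Solving (det = 106.0000): k = -0.29224, ln C = 0.37004.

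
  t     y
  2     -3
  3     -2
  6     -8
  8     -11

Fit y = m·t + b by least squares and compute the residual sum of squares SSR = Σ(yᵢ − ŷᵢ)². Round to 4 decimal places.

SSR = 3.1868

Setting ∂/∂m … = 0 gives: 113·m + 19·b = -148;  19·m + 4·b = -24.
Δ = 113·4 − 19² = 91.
m = ((-148)·4 − 19·(-24))/91 = -136/91; b = (113·(-24) − 19·(-148))/91 = 100/91.
Residuals: -101/91, 18/13, -12/91, -1/7; SSR = 290/91.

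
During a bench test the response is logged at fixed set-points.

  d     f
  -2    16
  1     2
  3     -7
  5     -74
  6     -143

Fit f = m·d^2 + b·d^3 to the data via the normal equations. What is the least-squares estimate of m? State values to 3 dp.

m = 2.168

Normal-equation sums: Σd^2·d^2 = 2019, Σd^2·d^3 = 11113, Σd^3·d^3 = 63075.
Right-hand side: Σd^2·f = -6995, Σd^3·f = -40453.
Normal equations: [[2019, 11113]; [11113, 63075]]·[m, b]ᵀ = [-6995, -40453]ᵀ.
Δ = 2019·63075 − 11113² = 3849656.
m = ((-6995)·63075 − 11113·(-40453))/3849656 = 2086141/962414; b = (2019·(-40453) − 11113·(-6995))/3849656 = -984793/962414.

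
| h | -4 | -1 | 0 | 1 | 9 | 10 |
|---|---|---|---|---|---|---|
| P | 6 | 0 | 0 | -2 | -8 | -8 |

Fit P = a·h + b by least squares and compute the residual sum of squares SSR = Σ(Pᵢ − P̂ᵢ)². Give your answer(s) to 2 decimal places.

SSR = 8.37

Entries of XᵀX: Σh·h = 199, Σh = 15, Σ1 = 6.
Moment sums: Σh·P = -178, ΣP = -12.
XᵀX·[a, b]ᵀ = XᵀP becomes [[199, 15]; [15, 6]]·[a, b]ᵀ = [-178, -12]ᵀ.
Determinant 199·6 − 15² = 969.
a = ((-178)·6 − 15·(-12))/969 = -296/323; b = (199·(-12) − 15·(-178))/969 = 94/323.
Residuals: 660/323, -390/323, -94/323, -444/323, -14/323, 282/323; SSR = 2704/323.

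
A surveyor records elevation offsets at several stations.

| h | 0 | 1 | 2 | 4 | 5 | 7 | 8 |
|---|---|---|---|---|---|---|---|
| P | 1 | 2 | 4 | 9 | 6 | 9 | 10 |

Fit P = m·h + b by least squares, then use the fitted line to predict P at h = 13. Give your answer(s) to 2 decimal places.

P̂ = 16.00

Normal-equation sums: Σh·h = 159, Σh = 27, Σ1 = 7.
And Σh·P = 219, ΣP = 41.
AᵀA·[m, b]ᵀ = AᵀP becomes [[159, 27]; [27, 7]]·[m, b]ᵀ = [219, 41]ᵀ.
Eliminating b: 7·(row 1) − 27·(row 2) gives 384·m = 7·219 − 27·41 = 426, so m = 71/64.
Then b = (41 − 27·(71/64))/7 = 101/64.
At h = 13: P̂ = (71/64)·(13) + (101/64)·(1) = 16.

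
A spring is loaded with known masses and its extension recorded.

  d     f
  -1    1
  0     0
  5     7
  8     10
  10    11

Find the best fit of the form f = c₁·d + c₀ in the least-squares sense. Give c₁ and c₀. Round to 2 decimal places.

c₁ = 1.03, c₀ = 1.25

The normal equations are: 190·c₁ + 22·c₀ = 224;  22·c₁ + 5·c₀ = 29.
(Σd·d = 190, Σd = 22, Σ1 = 5, Σd·f = 224, Σf = 29.)
det = 190·5 − 22² = 466.
c₁ = (224·5 − 22·29)/466 = 241/233; c₀ = (190·29 − 22·224)/466 = 291/233.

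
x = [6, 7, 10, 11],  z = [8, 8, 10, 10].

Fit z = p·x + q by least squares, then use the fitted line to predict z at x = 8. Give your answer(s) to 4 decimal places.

AᵀA·[p, q]ᵀ = Aᵀz reads: 306·p + 34·q = 314;  34·p + 4·q = 36.
(Σx·x = 306, Σx = 34, Σ1 = 4, Σx·z = 314, Σz = 36.)
Δ = 306·4 − 34² = 68.
p = (314·4 − 34·36)/68 = 8/17; q = (306·36 − 34·314)/68 = 5.
At x = 8: ẑ = (8/17)·(8) + (5)·(1) = 149/17.

ẑ = 8.7647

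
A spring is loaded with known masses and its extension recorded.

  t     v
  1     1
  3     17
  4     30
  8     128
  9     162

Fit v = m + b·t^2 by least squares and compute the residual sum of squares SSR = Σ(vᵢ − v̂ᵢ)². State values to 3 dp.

Forming XᵀX = [[5, 171]; [171, 10995]] and Xᵀv = [338, 21948]ᵀ gives XᵀX·[m, b]ᵀ = Xᵀv.
Determinant 5·10995 − 171² = 25734.
m = (338·10995 − 171·21948)/25734 = -6133/4289; b = (5·21948 − 171·338)/25734 = 8657/4289.
Residuals: 1765/4289, 1133/4289, -3709/4289, 1077/4289, -266/4289; SSR = 4520/4289.

SSR = 1.054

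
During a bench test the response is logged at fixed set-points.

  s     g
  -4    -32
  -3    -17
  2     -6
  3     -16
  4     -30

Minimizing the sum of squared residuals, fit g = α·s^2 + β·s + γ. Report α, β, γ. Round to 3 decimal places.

Compute the Gram sums: Σs^2·s^2 = 690, Σs^2·s = 8, Σs^2 = 54, Σs·s = 54, Σs = 2, Σ1 = 5.
Moment sums: Σs^2·g = -1313, Σs·g = -1, Σg = -101.
XᵀX·[α, β, γ]ᵀ = Xᵀg becomes [[690, 8, 54]; [8, 54, 2]; [54, 2, 5]]·[α, β, γ]ᵀ = [-1313, -1, -101]ᵀ.
Row-reducing yields α = -28213/13742, β = 2965/13742, γ = 12963/6871.

α = -2.053, β = 0.216, γ = 1.887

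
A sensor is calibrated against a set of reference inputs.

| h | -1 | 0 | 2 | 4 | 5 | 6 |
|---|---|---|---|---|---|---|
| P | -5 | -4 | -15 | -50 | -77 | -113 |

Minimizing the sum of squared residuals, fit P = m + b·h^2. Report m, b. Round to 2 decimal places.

Setting ∂/∂m … = 0 gives: 6·m + 82·b = -264;  82·m + 2194·b = -6858.
(Σ1 = 6, Σh^2 = 82, Σh^2·h^2 = 2194, ΣP = -264, Σh^2·P = -6858.)
Eliminating b: 2194·(row 1) − 82·(row 2) gives 6440·m = 2194·(-264) − 82·(-6858) = -16860, so m = -843/322.
Then b = ((-6858) − 82·(-843/322))/2194 = -975/322.

m = -2.62, b = -3.03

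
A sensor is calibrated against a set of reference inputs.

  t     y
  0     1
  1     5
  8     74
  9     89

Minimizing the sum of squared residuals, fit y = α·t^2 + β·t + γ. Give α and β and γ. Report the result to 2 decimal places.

Entries of MᵀM: Σt^2·t^2 = 10658, Σt^2·t = 1242, Σt^2 = 146, Σt·t = 146, Σt = 18, Σ1 = 4.
For Mᵀy: Σt^2·y = 11950, Σt·y = 1398, Σy = 169.
Normal equations: [[10658, 1242, 146]; [1242, 146, 18]; [146, 18, 4]]·[α, β, γ]ᵀ = [11950, 1398, 169]ᵀ.
Row-reducing yields α = 11/16, β = 753/208, γ = 45/52.

α = 0.69, β = 3.62, γ = 0.87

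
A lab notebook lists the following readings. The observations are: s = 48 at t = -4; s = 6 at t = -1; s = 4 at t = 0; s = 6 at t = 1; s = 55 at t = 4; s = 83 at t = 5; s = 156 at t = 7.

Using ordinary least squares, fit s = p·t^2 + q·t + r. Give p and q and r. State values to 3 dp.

Setting ∂/∂p … = 0 gives: 3540·p + 468·q + 108·r = 11379;  468·p + 108·q + 12·r = 1535;  108·p + 12·q + 7·r = 358.
Inverting the 3×3 Gram matrix, [p, q, r]ᵀ = [3491/1164, 1457/1746, 1001/291]ᵀ.

p = 2.999, q = 0.834, r = 3.440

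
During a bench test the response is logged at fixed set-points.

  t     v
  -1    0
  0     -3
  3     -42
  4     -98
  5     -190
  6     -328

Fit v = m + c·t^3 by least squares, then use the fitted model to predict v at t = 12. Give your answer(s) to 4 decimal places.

v̂ = -2608.2498

Entries of AᵀA: Σ1 = 6, Σt^3 = 431, Σt^3·t^3 = 67107.
For Aᵀv: Σv = -661, Σt^3·v = -102004.
AᵀA·[m, c]ᵀ = Aᵀv becomes [[6, 431]; [431, 67107]]·[m, c]ᵀ = [-661, -102004]ᵀ.
Eliminating c: 67107·(row 1) − 431·(row 2) gives 216881·m = 67107·(-661) − 431·(-102004) = -394003, so m = -394003/216881.
Then c = ((-102004) − 431·(-394003/216881))/67107 = -327133/216881.
At t = 12: v̂ = (-394003/216881)·(1) + (-327133/216881)·(1728) = -565679827/216881.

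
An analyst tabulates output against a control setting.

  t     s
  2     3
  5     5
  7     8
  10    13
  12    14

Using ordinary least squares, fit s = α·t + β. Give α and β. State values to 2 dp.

Compute the Gram sums: Σt·t = 322, Σt = 36, Σ1 = 5.
And Σt·s = 385, Σs = 43.
Normal equations: [[322, 36]; [36, 5]]·[α, β]ᵀ = [385, 43]ᵀ.
Eliminating β: 5·(row 1) − 36·(row 2) gives 314·α = 5·385 − 36·43 = 377, so α = 377/314.
Then β = (43 − 36·(377/314))/5 = -7/157.

α = 1.20, β = -0.04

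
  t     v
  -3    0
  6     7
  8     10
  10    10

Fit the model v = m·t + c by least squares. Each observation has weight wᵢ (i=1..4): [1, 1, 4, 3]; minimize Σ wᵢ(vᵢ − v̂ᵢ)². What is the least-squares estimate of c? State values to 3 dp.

With design matrix A, AᵀWA = [[601, 65]; [65, 9]] and AᵀWv = [662, 77]ᵀ.
Δ = 601·9 − 65² = 1184.
m = (662·9 − 65·77)/1184 = 953/1184; c = (601·77 − 65·662)/1184 = 3247/1184.

c = 2.742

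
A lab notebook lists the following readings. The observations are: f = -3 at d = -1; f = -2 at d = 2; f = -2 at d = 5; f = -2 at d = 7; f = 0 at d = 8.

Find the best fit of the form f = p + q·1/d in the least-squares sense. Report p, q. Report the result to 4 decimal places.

p = -1.7939, q = 0.9477

Compute the Gram sums: Σ1 = 5, Σ1/d = -9/280, Σ1/d·1/d = 103961/78400.
And Σf = -9, Σ1/d·f = 46/35.
Normal equations: [[5, -9/280]; [-9/280, 103961/78400]]·[p, q]ᵀ = [-9, 46/35]ᵀ.
Determinant 5·(103961/78400) − (-9/280)² = 129931/19600.
p = ((-9)·(103961/78400) − (-9/280)·(46/35))/(129931/19600) = -932337/519724; q = (5·(46/35) − (-9/280)·(-9))/(129931/19600) = 123130/129931.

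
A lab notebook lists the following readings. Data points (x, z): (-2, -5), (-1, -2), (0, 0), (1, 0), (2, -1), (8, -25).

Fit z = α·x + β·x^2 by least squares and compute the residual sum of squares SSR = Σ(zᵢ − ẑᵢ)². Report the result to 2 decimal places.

Compute the Gram sums: Σx·x = 74, Σx·x^2 = 512, Σx^2·x^2 = 4130.
For Aᵀz: Σx·z = -190, Σx^2·z = -1626.
det = 74·4130 − 512² = 43476.
α = ((-190)·4130 − 512·(-1626))/43476 = 11953/10869; β = (74·(-1626) − 512·(-190))/43476 = -5761/10869.
Residuals: -2465/3623, -4024/10869, 0, -2064/3623, -11731/10869, 1355/10869; SSR = 22879/10869.

SSR = 2.10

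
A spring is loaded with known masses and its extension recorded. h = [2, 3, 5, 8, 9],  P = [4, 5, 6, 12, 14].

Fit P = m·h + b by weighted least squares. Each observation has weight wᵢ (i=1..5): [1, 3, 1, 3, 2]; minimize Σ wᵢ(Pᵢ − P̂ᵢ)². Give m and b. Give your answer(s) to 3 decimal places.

m = 1.451, b = 0.484

Sums needed: Σwᵢ·h·h = 410, Σwᵢ·h = 58, Σwᵢ·1 = 10.
Moment sums: Σwᵢ·h·P = 623, Σwᵢ·P = 89.
So XᵀWX·[m, b]ᵀ = XᵀWP: [[410, 58]; [58, 10]]·[m, b]ᵀ = [623, 89]ᵀ.
Δ = 410·10 − 58² = 736.
m = (623·10 − 58·89)/736 = 267/184; b = (410·89 − 58·623)/736 = 89/184.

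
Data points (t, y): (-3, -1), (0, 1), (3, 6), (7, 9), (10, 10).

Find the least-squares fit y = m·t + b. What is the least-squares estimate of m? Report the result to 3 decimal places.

Entries of AᵀA: Σt·t = 167, Σt = 17, Σ1 = 5.
For Aᵀy: Σt·y = 184, Σy = 25.
So AᵀA·[m, b]ᵀ = Aᵀy: [[167, 17]; [17, 5]]·[m, b]ᵀ = [184, 25]ᵀ.
Δ = 167·5 − 17² = 546.
m = (184·5 − 17·25)/546 = 165/182; b = (167·25 − 17·184)/546 = 349/182.

m = 0.907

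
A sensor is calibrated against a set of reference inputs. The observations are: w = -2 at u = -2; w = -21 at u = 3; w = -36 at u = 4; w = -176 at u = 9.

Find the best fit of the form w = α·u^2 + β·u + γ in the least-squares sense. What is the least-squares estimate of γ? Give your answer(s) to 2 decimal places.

The normal system MᵀM·[α, β, γ]ᵀ = Mᵀw is [[6914, 812, 110]; [812, 110, 14]; [110, 14, 4]]·[α, β, γ]ᵀ = [-15029, -1787, -235]ᵀ.
Row-reducing yields α = -121/60, β = -6203/3660, γ = 3221/1220.

γ = 2.64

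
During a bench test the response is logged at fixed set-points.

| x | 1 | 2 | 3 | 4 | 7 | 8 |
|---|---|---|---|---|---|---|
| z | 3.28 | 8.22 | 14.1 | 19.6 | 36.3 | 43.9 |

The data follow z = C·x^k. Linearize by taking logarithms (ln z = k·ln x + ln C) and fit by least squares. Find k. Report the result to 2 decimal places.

k = 1.23

Linearized form: ln z = k·ln x + ln C. From the 6 transformed points,
AᵀA = [[11.7199, 7.2034]; [7.2034, 6]], rhs = [23.3459, 16.2899]ᵀ  (here Σln x = 7.2034, Σ(ln x)² = 11.7199, Σln z = 16.2899, Σln x·ln z = 23.3459).
Δ = 11.7199·6 − (7.2034)² = 18.4301; k = (23.3459·6 − 7.2034·16.2899)/18.4301 = 1.23346, ln C = (11.7199·16.2899 − 7.2034·23.3459)/18.4301 = 1.23412.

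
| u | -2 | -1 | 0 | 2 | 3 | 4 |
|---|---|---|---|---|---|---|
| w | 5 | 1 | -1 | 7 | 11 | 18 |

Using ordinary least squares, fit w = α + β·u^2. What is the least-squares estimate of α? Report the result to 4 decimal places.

α = 0.3252

The normal system AᵀA·[α, β]ᵀ = Aᵀw is [[6, 34]; [34, 370]]·[α, β]ᵀ = [41, 436]ᵀ.
Determinant 6·370 − 34² = 1064.
α = (41·370 − 34·436)/1064 = 173/532; β = (6·436 − 34·41)/1064 = 611/532.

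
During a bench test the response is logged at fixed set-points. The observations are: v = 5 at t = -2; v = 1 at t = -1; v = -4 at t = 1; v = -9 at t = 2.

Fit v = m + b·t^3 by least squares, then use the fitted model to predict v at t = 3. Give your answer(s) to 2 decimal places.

v̂ = -26.05

Forming AᵀA = [[4, 0]; [0, 130]] and Aᵀv = [-7, -117]ᵀ gives AᵀA·[m, b]ᵀ = Aᵀv.
Eliminating b: 130·(row 1) − 0·(row 2) gives 520·m = 130·(-7) − 0·(-117) = -910, so m = -7/4.
Then b = ((-117) − 0·(-7/4))/130 = -9/10.
At t = 3: v̂ = (-7/4)·(1) + (-9/10)·(27) = -521/20.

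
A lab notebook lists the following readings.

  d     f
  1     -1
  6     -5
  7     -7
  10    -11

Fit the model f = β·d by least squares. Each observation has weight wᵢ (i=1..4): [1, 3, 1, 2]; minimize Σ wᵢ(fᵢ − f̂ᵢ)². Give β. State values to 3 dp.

The normal system MᵀWM·[β]ᵀ = MᵀWf is [[358]]·[β]ᵀ = [-360]ᵀ.
Hence β = -360 / 358 ≈ -1.00559.

β = -1.006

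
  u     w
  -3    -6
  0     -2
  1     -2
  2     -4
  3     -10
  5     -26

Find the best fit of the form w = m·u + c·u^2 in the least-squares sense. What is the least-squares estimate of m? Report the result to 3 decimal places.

m = -0.649

Normal-equation sums: Σu·u = 48, Σu·u^2 = 134, Σu^2·u^2 = 804.
And Σu·w = -152, Σu^2·w = -812.
So AᵀA·[m, c]ᵀ = Aᵀw: [[48, 134]; [134, 804]]·[m, c]ᵀ = [-152, -812]ᵀ.
Eliminating c: 804·(row 1) − 134·(row 2) gives 20636·m = 804·(-152) − 134·(-812) = -13400, so m = -50/77.
Then c = ((-812) − 134·(-50/77))/804 = -4652/5159.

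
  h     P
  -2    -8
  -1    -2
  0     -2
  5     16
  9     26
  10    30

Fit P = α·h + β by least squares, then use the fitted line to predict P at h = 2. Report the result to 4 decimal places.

P̂ = 5.3964

XᵀX·[α, β]ᵀ = XᵀP reads: 211·α + 21·β = 632;  21·α + 6·β = 60.
Δ = 211·6 − 21² = 825.
α = (632·6 − 21·60)/825 = 844/275; β = (211·60 − 21·632)/825 = -204/275.
At h = 2: P̂ = (844/275)·(2) + (-204/275)·(1) = 1484/275.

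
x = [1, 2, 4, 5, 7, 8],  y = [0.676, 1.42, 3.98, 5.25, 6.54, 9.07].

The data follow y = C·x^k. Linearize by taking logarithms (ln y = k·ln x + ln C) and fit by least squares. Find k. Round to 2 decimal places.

Taking logs, ln y = k·ln x + ln C, so regress ln y on ln x.
Σln x = 7.7142, Σ(ln x)² = 13.1032, Σln y = 7.0815, Σln x·ln y = 13.0661.
Equations: 13.1032·k + 7.7142·ln C = 13.0661;  7.7142·k + 6·ln C = 7.0815.
Solving (det = 19.1098): k = 1.24378, ln C = -0.41888.

k = 1.24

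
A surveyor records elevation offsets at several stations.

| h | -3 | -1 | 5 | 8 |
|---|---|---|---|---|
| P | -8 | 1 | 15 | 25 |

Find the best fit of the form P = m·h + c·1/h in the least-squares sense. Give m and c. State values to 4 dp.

Compute the Gram sums: Σh·h = 99, Σh·1/h = 4, Σ1/h·1/h = 16801/14400.
For MᵀP: Σh·P = 298, Σ1/h·P = 187/24.
So MᵀM·[m, c]ᵀ = MᵀP: [[99, 4]; [4, 16801/14400]]·[m, c]ᵀ = [298, 187/24]ᵀ.
Eliminating c: (16801/14400)·(row 1) − 4·(row 2) gives (159211/1600)·m = (16801/14400)·298 − 4·(187/24) = 2278949/7200, so m = 4557898/1432899.
Then c = ((187/24) − 4·(4557898/1432899))/(16801/14400) = -673000/159211.

m = 3.1809, c = -4.2271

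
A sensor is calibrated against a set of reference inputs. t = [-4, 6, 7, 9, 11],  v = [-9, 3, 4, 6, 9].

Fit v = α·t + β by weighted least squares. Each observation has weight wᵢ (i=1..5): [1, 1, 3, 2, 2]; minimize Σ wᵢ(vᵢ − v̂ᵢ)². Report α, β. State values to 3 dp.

α = 1.185, β = -4.296

The normal system XᵀWX·[α, β]ᵀ = XᵀWv is [[603, 63]; [63, 9]]·[α, β]ᵀ = [444, 36]ᵀ.
Determinant 603·9 − 63² = 1458.
α = (444·9 − 63·36)/1458 = 32/27; β = (603·36 − 63·444)/1458 = -116/27.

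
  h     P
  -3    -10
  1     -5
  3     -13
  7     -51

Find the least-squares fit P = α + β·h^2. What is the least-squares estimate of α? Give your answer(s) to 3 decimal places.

AᵀA·[α, β]ᵀ = AᵀP reads: 4·α + 68·β = -79;  68·α + 2564·β = -2711.
Δ = 4·2564 − 68² = 5632.
α = ((-79)·2564 − 68·(-2711))/5632 = -569/176; β = (4·(-2711) − 68·(-79))/5632 = -171/176.

α = -3.233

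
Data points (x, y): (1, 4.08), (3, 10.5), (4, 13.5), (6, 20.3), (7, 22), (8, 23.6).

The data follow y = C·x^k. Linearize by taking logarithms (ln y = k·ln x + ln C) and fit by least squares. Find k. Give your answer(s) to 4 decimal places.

Taking logs, ln y = k·ln x + ln C, so regress ln y on ln x.
AᵀA = [[14.4498, 8.3020]; [8.3020, 6]], rhs = [24.1742, 15.6231]ᵀ  (here Σln x = 8.3020, Σ(ln x)² = 14.4498, Σln y = 15.6231, Σln x·ln y = 24.1742).
Slope k = (n·Σln x·ln y − Σln x·Σln y)/(n·Σ(ln x)² − (Σln x)²) = (6·24.1742 − 8.3020·15.6231)/17.7753 = 0.86311; ln C = (Σln y − k·Σln x)/n = 1.40959.

k = 0.8631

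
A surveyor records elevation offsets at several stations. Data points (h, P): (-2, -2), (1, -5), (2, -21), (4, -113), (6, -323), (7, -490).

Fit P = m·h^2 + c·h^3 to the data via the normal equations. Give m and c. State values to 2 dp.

m = -2.96, c = -1.01

XᵀX·[m, c]ᵀ = XᵀP reads: 3986·m + 25608·c = -37543;  25608·m + 168530·c = -245227.
(Σh^2·h^2 = 3986, Σh^2·h^3 = 25608, Σh^3·h^3 = 168530, Σh^2·P = -37543, Σh^3·P = -245227.)
Δ = 3986·168530 − 25608² = 15990916.
m = ((-37543)·168530 − 25608·(-245227))/15990916 = -23674387/7995458; c = (3986·(-245227) − 25608·(-37543))/15990916 = -8036839/7995458.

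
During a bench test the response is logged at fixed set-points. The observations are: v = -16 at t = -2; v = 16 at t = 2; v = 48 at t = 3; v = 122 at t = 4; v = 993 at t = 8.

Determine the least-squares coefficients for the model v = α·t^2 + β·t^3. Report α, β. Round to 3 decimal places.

Sums needed: Σt^2·t^2 = 4465, Σt^2·t^3 = 34035, Σt^3·t^3 = 267097.
Moment sums: Σt^2·v = 65936, Σt^3·v = 517776.
AᵀA·[α, β]ᵀ = Aᵀv becomes [[4465, 34035]; [34035, 267097]]·[α, β]ᵀ = [65936, 517776]ᵀ.
Determinant 4465·267097 − 34035² = 34206880.
α = (65936·267097 − 34035·517776)/34206880 = -349949/1068965; β = (4465·517776 − 34035·65936)/34206880 = 423363/213793.

α = -0.327, β = 1.980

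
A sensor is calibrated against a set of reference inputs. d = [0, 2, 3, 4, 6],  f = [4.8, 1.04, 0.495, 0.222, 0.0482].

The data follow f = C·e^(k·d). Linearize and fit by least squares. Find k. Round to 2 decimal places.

Let Y = ln f. Fitting Y = k·d + ln C by least squares:
Σd = 15.0000, Σ(d)² = 65.0000, Σln f = -3.6328, Σd·ln f = -26.2458.
Equations: 65.0000·k + 15.0000·ln C = -26.2458;  15.0000·k + 5·ln C = -3.6328.
Solving (det = 100.0000): k = -0.76737, ln C = 1.57553.

k = -0.77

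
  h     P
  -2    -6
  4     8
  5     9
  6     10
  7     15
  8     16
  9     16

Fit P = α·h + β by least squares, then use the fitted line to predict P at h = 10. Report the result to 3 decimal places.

P̂ = 19.601

With design matrix X, XᵀX = [[275, 37]; [37, 7]] and XᵀP = [526, 68]ᵀ.
Δ = 275·7 − 37² = 556.
α = (526·7 − 37·68)/556 = 583/278; β = (275·68 − 37·526)/556 = -381/278.
At h = 10: P̂ = (583/278)·(10) + (-381/278)·(1) = 5449/278.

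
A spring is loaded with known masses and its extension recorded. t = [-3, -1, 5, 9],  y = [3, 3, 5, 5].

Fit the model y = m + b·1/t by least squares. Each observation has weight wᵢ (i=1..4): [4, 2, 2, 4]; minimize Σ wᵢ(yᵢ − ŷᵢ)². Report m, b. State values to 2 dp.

m = 4.42, b = 2.03

Entries of AᵀWA: Σwᵢ·1 = 12, Σwᵢ·1/t = -112/45, Σwᵢ·1/t·1/t = 5212/2025.
For AᵀWy: Σwᵢ·y = 48, Σwᵢ·1/t·y = -52/9.
AᵀWA·[m, b]ᵀ = AᵀWy becomes [[12, -112/45]; [-112/45, 5212/2025]]·[m, b]ᵀ = [48, -52/9]ᵀ.
det = 12·(5212/2025) − (-112/45)² = 2000/81.
m = (48·(5212/2025) − (-112/45)·(-52/9))/(2000/81) = 13816/3125; b = (12·(-52/9) − (-112/45)·48)/(2000/81) = 1269/625.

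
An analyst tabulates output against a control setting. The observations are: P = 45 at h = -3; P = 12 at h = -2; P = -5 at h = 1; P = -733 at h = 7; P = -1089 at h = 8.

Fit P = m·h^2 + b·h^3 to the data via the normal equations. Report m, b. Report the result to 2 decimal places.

The normal equations are: 6595·m + 49301·b = -105165;  49301·m + 380587·b = -810303.
(Σh^2·h^2 = 6595, Σh^2·h^3 = 49301, Σh^3·h^3 = 380587, Σh^2·P = -105165, Σh^3·P = -810303.)
Eliminating b: 380587·(row 1) − 49301·(row 2) gives 79382664·m = 380587·(-105165) − 49301·(-810303) = -75683652, so m = -6306971/6615222.
Then b = ((-810303) − 49301·(-6306971/6615222))/380587 = -13267385/6615222.

m = -0.95, b = -2.01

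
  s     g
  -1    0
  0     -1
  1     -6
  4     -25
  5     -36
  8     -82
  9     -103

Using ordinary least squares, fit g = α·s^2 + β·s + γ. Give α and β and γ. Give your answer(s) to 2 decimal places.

α = -1.05, β = -1.78, γ = -1.40

The normal equations are: 11540·α + 1430·β + 188·γ = -14897;  1430·α + 188·β + 26·γ = -1869;  188·α + 26·β + 7·γ = -253.
Row-reducing yields α = -212785/203154, β = -361925/203154, γ = -47246/33859.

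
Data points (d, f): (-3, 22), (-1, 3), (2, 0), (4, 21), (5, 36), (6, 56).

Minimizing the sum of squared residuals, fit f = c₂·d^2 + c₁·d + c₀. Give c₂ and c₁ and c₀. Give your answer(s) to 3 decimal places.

The normal system AᵀA·[c₂, c₁, c₀]ᵀ = Aᵀf is [[2275, 385, 91]; [385, 91, 13]; [91, 13, 6]]·[c₂, c₁, c₀]ᵀ = [3453, 531, 138]ᵀ.
Inverting the 3×3 Gram matrix, [c₂, c₁, c₀]ᵀ = [10469/5236, -1709/748, -444/187]ᵀ.

c₂ = 1.999, c₁ = -2.285, c₀ = -2.374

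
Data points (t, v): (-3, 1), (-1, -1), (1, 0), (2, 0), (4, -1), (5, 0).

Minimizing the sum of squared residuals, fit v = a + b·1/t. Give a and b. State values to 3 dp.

The normal equations are: 6·a + (37/60)·b = -1;  (37/60)·a + (8869/3600)·b = 5/12.
(Σ1 = 6, Σ1/t = 37/60, Σ1/t·1/t = 8869/3600, Σv = -1, Σ1/t·v = 5/12.)
Eliminating b: (8869/3600)·(row 1) − (37/60)·(row 2) gives (10369/720)·a = (8869/3600)·(-1) − (37/60)·(5/12) = -4897/1800, so a = -9794/51845.
Then b = ((5/12) − (37/60)·(-9794/51845))/(8869/3600) = 2244/10369.

a = -0.189, b = 0.216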